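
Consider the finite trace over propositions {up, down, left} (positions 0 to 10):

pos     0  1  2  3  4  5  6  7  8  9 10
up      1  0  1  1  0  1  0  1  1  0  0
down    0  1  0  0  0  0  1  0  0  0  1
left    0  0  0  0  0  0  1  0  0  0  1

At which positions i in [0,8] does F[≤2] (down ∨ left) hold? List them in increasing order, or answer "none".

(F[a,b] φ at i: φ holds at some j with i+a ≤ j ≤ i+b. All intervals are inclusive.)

Evaluate at each i in [0,8]:
  i=0: ✓ (witness j=1)
  i=1: ✓ (witness j=1)
  i=2: ✗ (none in [2,4])
  i=3: ✗ (none in [3,5])
  i=4: ✓ (witness j=6)
  i=5: ✓ (witness j=6)
  i=6: ✓ (witness j=6)
  i=7: ✗ (none in [7,9])
  i=8: ✓ (witness j=10)

0, 1, 4, 5, 6, 8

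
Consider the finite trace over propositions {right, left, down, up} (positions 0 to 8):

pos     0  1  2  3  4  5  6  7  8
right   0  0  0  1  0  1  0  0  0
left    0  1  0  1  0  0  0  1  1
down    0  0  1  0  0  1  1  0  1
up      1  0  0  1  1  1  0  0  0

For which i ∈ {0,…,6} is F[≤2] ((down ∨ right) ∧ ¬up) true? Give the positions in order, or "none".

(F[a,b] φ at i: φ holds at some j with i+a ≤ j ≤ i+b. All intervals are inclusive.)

Evaluate at each i in [0,6]:
  i=0: ✓ (witness j=2)
  i=1: ✓ (witness j=2)
  i=2: ✓ (witness j=2)
  i=3: ✗ (none in [3,5])
  i=4: ✓ (witness j=6)
  i=5: ✓ (witness j=6)
  i=6: ✓ (witness j=6)

0, 1, 2, 4, 5, 6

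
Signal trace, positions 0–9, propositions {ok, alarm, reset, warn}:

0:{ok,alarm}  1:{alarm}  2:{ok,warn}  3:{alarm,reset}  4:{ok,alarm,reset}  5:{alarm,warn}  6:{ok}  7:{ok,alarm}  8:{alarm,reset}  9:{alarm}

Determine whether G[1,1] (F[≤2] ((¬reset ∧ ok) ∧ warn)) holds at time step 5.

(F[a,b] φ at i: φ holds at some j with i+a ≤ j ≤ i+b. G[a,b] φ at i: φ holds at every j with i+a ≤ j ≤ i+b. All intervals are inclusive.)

Does not hold

Check F[≤2] ((¬reset ∧ ok) ∧ warn) at every j in [6,6]:
  j=6: fails (none in [6,8])
Fails at j=6 → formula fails.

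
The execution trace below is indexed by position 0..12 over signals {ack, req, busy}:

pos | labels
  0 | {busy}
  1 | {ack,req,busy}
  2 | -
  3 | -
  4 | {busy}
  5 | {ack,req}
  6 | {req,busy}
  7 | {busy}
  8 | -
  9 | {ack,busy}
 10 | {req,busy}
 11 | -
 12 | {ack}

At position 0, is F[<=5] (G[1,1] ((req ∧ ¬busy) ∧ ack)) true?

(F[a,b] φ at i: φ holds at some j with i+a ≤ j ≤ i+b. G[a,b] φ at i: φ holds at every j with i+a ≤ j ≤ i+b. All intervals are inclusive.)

Check G[1,1] ((req ∧ ¬busy) ∧ ack) at each j in [0,5]:
  j=0: fails at 1
  j=1: fails at 2
  j=2: fails at 3
  j=3: fails at 4
  j=4: holds on [5,5]
  j=5: fails at 6
Found at j=4 → formula holds.

True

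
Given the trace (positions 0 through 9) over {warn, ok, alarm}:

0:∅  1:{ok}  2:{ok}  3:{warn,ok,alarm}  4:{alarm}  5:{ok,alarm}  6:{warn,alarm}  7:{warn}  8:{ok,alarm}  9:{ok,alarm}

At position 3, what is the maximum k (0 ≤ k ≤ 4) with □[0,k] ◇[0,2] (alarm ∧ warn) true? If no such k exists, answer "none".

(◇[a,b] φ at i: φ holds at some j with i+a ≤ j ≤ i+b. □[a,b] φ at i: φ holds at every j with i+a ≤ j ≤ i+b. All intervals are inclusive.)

◇[0,2] (alarm ∧ warn) must hold from j=3 onward; find where it first fails.
  j=3: holds
  j=4: holds
  j=5: holds
  j=6: holds
  j=7: fails
Holds on [3,6], so largest k = 3.

3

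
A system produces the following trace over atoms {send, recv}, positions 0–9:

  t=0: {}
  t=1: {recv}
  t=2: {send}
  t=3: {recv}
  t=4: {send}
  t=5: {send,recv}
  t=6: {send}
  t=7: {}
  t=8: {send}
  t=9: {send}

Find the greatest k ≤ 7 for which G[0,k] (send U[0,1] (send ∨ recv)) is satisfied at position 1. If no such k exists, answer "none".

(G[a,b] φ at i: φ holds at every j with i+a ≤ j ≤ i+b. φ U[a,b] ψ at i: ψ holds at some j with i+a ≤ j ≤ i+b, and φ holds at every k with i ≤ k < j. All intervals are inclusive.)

(send U[0,1] (send ∨ recv)) must hold from j=1 onward; find where it first fails.
  j=1: holds
  j=2: holds
  j=3: holds
  j=4: holds
  j=5: holds
  j=6: holds
  j=7: fails
Holds on [1,6], so largest k = 5.

5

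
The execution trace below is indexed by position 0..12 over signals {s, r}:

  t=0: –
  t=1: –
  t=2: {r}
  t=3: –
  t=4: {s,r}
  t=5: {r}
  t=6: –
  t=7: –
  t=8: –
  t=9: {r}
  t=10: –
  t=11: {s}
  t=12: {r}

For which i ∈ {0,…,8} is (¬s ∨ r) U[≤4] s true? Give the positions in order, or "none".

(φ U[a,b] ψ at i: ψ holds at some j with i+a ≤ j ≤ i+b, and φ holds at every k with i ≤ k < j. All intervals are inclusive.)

Evaluate at each i in [0,8]:
  i=0: ✓ (rhs at j=4; lhs holds on [0,3])
  i=1: ✓ (rhs at j=4; lhs holds on [1,3])
  i=2: ✓ (rhs at j=4; lhs holds on [2,3])
  i=3: ✓ (rhs at j=4; lhs holds on [3,3])
  i=4: ✓ (rhs at j=4)
  i=5: ✗ (no rhs in [5,9])
  i=6: ✗ (no rhs in [6,10])
  i=7: ✓ (rhs at j=11; lhs holds on [7,10])
  i=8: ✓ (rhs at j=11; lhs holds on [8,10])

0, 1, 2, 3, 4, 7, 8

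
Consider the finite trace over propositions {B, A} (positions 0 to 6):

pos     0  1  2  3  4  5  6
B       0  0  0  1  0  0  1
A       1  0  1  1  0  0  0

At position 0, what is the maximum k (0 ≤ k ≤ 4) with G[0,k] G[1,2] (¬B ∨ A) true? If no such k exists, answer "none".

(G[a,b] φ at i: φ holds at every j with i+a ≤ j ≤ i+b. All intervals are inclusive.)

G[1,2] (¬B ∨ A) must hold from j=0 onward; find where it first fails.
  j=0: holds
  j=1: holds
  j=2: holds
  j=3: holds
  j=4: fails
Holds on [0,3], so largest k = 3.

3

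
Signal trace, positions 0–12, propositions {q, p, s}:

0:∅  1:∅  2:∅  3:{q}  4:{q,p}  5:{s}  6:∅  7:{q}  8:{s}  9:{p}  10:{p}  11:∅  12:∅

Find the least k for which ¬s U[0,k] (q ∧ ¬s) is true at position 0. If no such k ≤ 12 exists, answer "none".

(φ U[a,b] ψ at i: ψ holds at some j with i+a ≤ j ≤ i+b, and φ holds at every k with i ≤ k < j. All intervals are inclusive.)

Need earliest j ≥ 0 with (q ∧ ¬s), and ¬s at every k in [0,j-1].
  j=0: rhs fails.
  j=1: rhs fails.
  j=2: rhs fails.
  j=3: rhs holds; lhs holds on [0,2]. k = 3.

3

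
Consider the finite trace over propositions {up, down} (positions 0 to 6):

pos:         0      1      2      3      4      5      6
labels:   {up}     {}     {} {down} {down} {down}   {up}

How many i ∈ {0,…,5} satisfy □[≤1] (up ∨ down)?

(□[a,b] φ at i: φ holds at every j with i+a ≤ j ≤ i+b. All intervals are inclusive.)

3

Evaluate at each i in [0,5]:
  i=0: ✗ (fails at j=1)
  i=1: ✗ (fails at j=1)
  i=2: ✗ (fails at j=2)
  i=3: ✓ (all of [3,4])
  i=4: ✓ (all of [4,5])
  i=5: ✓ (all of [5,6])
Positions where it holds: {3, 4, 5} → 3.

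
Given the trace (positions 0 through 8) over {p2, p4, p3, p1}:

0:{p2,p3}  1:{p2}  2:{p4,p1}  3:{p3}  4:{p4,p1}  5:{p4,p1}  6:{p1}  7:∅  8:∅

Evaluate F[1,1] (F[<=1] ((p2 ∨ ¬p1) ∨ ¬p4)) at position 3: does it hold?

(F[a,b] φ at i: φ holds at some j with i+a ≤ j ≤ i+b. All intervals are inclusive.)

Check F[<=1] ((p2 ∨ ¬p1) ∨ ¬p4) at each j in [4,4]:
  j=4: fails (none in [4,5])
No position in the window satisfies it → formula fails.

False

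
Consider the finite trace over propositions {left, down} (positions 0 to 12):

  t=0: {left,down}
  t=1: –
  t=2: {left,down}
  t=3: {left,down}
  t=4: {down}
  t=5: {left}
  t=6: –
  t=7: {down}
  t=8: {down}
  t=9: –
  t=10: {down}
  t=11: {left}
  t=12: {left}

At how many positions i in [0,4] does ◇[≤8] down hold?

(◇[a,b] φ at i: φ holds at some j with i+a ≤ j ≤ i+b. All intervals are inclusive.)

5

Evaluate at each i in [0,4]:
  i=0: ✓ (witness j=0)
  i=1: ✓ (witness j=2)
  i=2: ✓ (witness j=2)
  i=3: ✓ (witness j=3)
  i=4: ✓ (witness j=4)
Positions where it holds: {0, 1, 2, 3, 4} → 5.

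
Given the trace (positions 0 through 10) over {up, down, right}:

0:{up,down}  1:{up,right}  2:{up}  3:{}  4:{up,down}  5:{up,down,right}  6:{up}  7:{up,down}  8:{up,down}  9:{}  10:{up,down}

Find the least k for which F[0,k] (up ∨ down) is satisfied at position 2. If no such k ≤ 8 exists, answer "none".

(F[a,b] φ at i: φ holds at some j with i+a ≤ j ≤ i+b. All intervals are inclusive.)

Scan j = 2,3,… for (up ∨ down):
  j=2: holds
First hit at j=2, so smallest k = 2-2 = 0.

0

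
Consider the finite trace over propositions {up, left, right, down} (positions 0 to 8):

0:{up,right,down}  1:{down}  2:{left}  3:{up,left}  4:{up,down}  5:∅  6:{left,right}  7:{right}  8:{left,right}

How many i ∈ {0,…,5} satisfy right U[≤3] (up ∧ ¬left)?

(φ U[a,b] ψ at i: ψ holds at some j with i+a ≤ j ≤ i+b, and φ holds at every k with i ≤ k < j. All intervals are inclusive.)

2

Evaluate at each i in [0,5]:
  i=0: ✓ (rhs at j=0)
  i=1: ✗ (lhs fails at k=1 before rhs at j=4)
  i=2: ✗ (lhs fails at k=2 before rhs at j=4)
  i=3: ✗ (lhs fails at k=3 before rhs at j=4)
  i=4: ✓ (rhs at j=4)
  i=5: ✗ (no rhs in [5,8])
Positions where it holds: {0, 4} → 2.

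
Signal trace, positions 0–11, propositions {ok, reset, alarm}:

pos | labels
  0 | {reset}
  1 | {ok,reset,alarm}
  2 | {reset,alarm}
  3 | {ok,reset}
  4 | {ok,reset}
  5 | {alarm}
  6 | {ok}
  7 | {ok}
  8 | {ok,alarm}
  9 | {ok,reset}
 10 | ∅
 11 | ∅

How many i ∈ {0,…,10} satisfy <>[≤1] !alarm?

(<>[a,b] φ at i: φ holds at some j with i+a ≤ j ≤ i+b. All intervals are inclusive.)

10

Evaluate at each i in [0,10]:
  i=0: ✓ (witness j=0)
  i=1: ✗ (none in [1,2])
  i=2: ✓ (witness j=3)
  i=3: ✓ (witness j=3)
  i=4: ✓ (witness j=4)
  i=5: ✓ (witness j=6)
  i=6: ✓ (witness j=6)
  i=7: ✓ (witness j=7)
  i=8: ✓ (witness j=9)
  i=9: ✓ (witness j=9)
  i=10: ✓ (witness j=10)
Positions where it holds: {0, 2, 3, 4, 5, 6, 7, 8, 9, 10} → 10.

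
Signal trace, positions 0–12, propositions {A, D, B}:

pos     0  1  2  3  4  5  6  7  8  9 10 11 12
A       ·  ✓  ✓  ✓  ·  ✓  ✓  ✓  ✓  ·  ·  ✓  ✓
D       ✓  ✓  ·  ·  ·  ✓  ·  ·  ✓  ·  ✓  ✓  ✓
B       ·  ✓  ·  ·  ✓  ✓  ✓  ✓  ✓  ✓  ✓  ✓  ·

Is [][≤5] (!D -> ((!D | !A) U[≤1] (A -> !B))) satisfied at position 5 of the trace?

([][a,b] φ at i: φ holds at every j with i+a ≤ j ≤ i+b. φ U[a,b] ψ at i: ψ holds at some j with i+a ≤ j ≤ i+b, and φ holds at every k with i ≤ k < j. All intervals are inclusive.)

Check (!D -> ((!D | !A) U[≤1] (A -> !B))) at every j in [5,10]:
  j=5: antecedent false → ✓
  j=6: antecedent true; consequent fails → ✗
  j=7: antecedent true; consequent fails → ✗
  j=8: antecedent false → ✓
  j=9: antecedent true; consequent holds → ✓
  j=10: antecedent false → ✓
Fails at j=6 → formula fails.

Does not hold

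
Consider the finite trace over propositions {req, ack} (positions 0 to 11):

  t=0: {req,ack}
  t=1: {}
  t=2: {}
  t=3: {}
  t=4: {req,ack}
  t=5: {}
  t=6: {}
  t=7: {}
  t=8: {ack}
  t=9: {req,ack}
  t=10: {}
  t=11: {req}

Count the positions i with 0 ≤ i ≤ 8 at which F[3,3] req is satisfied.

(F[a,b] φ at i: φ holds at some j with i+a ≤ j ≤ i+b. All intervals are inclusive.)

Evaluate at each i in [0,8]:
  i=0: ✗ (none in [3,3])
  i=1: ✓ (witness j=4)
  i=2: ✗ (none in [5,5])
  i=3: ✗ (none in [6,6])
  i=4: ✗ (none in [7,7])
  i=5: ✗ (none in [8,8])
  i=6: ✓ (witness j=9)
  i=7: ✗ (none in [10,10])
  i=8: ✓ (witness j=11)
Positions where it holds: {1, 6, 8} → 3.

3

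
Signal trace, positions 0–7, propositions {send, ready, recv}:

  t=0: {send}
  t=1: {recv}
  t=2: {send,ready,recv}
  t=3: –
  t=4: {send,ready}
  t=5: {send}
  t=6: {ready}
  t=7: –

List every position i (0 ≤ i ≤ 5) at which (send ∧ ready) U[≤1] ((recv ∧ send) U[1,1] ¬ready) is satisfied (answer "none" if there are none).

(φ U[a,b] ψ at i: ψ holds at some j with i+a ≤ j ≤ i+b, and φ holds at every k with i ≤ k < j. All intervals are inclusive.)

Evaluate at each i in [0,5]:
  i=0: ✗ (no rhs in [0,1])
  i=1: ✗ (lhs fails at k=1 before rhs at j=2)
  i=2: ✓ (rhs at j=2)
  i=3: ✗ (no rhs in [3,4])
  i=4: ✗ (no rhs in [4,5])
  i=5: ✗ (no rhs in [5,6])

2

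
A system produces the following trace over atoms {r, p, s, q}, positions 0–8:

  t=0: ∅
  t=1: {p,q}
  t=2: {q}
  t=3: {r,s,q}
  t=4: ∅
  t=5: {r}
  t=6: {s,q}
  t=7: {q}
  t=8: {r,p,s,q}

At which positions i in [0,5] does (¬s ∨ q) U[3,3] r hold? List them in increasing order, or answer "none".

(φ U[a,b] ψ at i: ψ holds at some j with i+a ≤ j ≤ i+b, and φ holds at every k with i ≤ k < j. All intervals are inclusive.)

0, 2, 5

Evaluate at each i in [0,5]:
  i=0: ✓ (rhs at j=3; lhs holds on [0,2])
  i=1: ✗ (no rhs in [4,4])
  i=2: ✓ (rhs at j=5; lhs holds on [2,4])
  i=3: ✗ (no rhs in [6,6])
  i=4: ✗ (no rhs in [7,7])
  i=5: ✓ (rhs at j=8; lhs holds on [5,7])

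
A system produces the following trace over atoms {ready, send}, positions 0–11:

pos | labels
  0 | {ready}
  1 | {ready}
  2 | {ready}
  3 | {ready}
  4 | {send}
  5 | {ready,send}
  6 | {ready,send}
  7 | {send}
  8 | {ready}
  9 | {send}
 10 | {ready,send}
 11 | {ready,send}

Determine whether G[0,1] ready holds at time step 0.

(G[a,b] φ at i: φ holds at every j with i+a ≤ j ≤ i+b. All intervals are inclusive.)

Check ready at every j in [0,1]:
  j=0: true
  j=1: true
All positions satisfy it → formula holds.

True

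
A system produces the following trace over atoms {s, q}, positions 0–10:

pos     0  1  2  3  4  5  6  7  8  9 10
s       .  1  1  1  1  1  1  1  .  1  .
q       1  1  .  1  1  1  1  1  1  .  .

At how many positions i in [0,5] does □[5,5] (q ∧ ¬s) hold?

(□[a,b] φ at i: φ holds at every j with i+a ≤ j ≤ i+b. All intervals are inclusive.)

1

Evaluate at each i in [0,5]:
  i=0: ✗ (fails at j=5)
  i=1: ✗ (fails at j=6)
  i=2: ✗ (fails at j=7)
  i=3: ✓ (all of [8,8])
  i=4: ✗ (fails at j=9)
  i=5: ✗ (fails at j=10)
Positions where it holds: {3} → 1.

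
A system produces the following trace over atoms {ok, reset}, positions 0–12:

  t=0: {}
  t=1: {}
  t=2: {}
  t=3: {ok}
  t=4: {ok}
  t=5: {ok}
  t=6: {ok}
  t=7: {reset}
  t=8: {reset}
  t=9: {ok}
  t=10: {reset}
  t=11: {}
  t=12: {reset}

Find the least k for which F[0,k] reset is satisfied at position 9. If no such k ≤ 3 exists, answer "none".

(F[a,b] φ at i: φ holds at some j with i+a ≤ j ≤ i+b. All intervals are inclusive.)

1

Scan j = 9,10,… for reset:
  j=9: fails
  j=10: holds
First hit at j=10, so smallest k = 10-9 = 1.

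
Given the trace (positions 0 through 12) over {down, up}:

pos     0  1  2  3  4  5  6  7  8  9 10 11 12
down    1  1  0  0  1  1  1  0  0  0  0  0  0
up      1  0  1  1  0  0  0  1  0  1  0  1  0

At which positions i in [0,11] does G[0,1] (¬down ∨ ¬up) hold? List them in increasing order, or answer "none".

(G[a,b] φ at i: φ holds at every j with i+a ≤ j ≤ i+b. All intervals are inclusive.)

1, 2, 3, 4, 5, 6, 7, 8, 9, 10, 11

Evaluate at each i in [0,11]:
  i=0: ✗ (fails at j=0)
  i=1: ✓ (all of [1,2])
  i=2: ✓ (all of [2,3])
  i=3: ✓ (all of [3,4])
  i=4: ✓ (all of [4,5])
  i=5: ✓ (all of [5,6])
  i=6: ✓ (all of [6,7])
  i=7: ✓ (all of [7,8])
  i=8: ✓ (all of [8,9])
  i=9: ✓ (all of [9,10])
  i=10: ✓ (all of [10,11])
  i=11: ✓ (all of [11,12])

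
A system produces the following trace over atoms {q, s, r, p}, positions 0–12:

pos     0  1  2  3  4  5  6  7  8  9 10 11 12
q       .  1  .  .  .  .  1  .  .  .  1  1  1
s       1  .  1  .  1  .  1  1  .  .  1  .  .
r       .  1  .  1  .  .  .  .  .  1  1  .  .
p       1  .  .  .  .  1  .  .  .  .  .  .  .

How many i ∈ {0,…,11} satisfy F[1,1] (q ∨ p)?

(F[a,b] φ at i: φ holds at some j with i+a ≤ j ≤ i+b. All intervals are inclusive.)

Evaluate at each i in [0,11]:
  i=0: ✓ (witness j=1)
  i=1: ✗ (none in [2,2])
  i=2: ✗ (none in [3,3])
  i=3: ✗ (none in [4,4])
  i=4: ✓ (witness j=5)
  i=5: ✓ (witness j=6)
  i=6: ✗ (none in [7,7])
  i=7: ✗ (none in [8,8])
  i=8: ✗ (none in [9,9])
  i=9: ✓ (witness j=10)
  i=10: ✓ (witness j=11)
  i=11: ✓ (witness j=12)
Positions where it holds: {0, 4, 5, 9, 10, 11} → 6.

6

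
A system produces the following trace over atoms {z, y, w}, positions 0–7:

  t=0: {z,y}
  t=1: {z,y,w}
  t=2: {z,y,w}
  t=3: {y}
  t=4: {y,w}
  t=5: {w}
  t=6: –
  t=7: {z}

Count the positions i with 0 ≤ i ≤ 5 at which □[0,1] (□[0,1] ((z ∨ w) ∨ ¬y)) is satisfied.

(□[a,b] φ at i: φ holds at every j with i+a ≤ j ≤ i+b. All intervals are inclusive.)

3

Evaluate at each i in [0,5]:
  i=0: ✓ (all of [0,1])
  i=1: ✗ (fails at j=2)
  i=2: ✗ (fails at j=2)
  i=3: ✗ (fails at j=3)
  i=4: ✓ (all of [4,5])
  i=5: ✓ (all of [5,6])
Positions where it holds: {0, 4, 5} → 3.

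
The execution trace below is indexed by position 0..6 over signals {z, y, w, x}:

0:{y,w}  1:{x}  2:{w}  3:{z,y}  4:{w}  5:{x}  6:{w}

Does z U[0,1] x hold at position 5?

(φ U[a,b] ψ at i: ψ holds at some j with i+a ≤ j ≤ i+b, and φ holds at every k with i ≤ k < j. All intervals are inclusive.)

Need some j in [5,6] with x, and z at every k in [5,j-1].
  j=5: x holds; no prefix to check → satisfied.

Holds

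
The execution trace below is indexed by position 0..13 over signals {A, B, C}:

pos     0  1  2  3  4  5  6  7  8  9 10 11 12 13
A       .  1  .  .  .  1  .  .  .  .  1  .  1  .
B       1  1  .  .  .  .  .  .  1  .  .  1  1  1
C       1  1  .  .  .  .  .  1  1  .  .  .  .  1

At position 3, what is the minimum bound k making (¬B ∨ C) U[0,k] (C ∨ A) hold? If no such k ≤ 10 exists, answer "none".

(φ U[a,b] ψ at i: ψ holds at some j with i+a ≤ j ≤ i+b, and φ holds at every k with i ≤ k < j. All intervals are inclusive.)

2

Need earliest j ≥ 3 with (C ∨ A), and (¬B ∨ C) at every k in [3,j-1].
  j=3: rhs fails.
  j=4: rhs fails.
  j=5: rhs holds; lhs holds on [3,4]. k = 2.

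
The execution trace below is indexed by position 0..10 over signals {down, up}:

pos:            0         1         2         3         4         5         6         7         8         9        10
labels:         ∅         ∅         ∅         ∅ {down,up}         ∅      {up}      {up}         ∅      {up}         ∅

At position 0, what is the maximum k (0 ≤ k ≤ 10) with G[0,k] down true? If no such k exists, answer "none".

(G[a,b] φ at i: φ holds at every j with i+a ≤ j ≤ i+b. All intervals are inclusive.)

none

down must hold from j=0 onward; find where it first fails.
  j=0: fails → no k works.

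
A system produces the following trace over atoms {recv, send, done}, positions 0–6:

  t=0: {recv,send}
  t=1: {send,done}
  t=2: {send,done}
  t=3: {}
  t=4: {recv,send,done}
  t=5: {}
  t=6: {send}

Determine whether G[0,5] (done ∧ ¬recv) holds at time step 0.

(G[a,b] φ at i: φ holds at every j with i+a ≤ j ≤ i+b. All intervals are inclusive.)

Check (done ∧ ¬recv) at every j in [0,5]:
  j=0: false
  j=1: true
  j=2: true
  j=3: false
  j=4: false
  j=5: false
Fails at j=0 → formula fails.

No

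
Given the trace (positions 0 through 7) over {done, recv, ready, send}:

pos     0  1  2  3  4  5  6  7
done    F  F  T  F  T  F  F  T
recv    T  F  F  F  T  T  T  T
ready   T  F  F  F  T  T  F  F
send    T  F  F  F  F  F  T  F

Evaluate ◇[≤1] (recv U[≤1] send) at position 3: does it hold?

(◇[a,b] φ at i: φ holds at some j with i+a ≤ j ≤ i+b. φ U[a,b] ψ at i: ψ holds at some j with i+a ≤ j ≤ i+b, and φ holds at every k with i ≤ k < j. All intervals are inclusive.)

No

Check (recv U[≤1] send) at each j in [3,4]:
  j=3: fails
  j=4: fails
No position in the window satisfies it → formula fails.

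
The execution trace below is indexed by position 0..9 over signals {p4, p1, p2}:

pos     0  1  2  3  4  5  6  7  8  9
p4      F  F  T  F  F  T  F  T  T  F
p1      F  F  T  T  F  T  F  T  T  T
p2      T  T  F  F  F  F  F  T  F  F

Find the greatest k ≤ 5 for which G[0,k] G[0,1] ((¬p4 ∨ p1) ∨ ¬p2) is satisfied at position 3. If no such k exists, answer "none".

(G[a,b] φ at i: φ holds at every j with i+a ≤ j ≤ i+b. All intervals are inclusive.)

G[0,1] ((¬p4 ∨ p1) ∨ ¬p2) must hold from j=3 onward; find where it first fails.
  j=3: holds
  j=4: holds
  j=5: holds
  j=6: holds
  j=7: holds
  j=8: holds
Holds through j=8; largest k = 5.

5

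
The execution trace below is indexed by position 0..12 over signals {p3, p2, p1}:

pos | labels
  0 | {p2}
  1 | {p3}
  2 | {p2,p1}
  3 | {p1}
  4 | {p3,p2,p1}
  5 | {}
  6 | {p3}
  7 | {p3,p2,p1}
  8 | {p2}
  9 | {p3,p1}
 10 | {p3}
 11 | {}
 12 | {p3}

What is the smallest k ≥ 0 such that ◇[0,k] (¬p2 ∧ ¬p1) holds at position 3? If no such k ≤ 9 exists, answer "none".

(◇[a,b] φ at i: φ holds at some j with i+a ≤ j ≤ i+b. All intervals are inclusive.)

2

Scan j = 3,4,… for (¬p2 ∧ ¬p1):
  j=3: fails
  j=4: fails
  j=5: holds
First hit at j=5, so smallest k = 5-3 = 2.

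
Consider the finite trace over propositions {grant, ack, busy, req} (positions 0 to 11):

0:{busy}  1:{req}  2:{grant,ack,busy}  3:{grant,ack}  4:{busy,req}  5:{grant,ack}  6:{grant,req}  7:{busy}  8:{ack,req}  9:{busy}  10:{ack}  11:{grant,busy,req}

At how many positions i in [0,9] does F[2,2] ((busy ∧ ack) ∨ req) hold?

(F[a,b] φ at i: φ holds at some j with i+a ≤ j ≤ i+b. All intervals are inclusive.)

5

Evaluate at each i in [0,9]:
  i=0: ✓ (witness j=2)
  i=1: ✗ (none in [3,3])
  i=2: ✓ (witness j=4)
  i=3: ✗ (none in [5,5])
  i=4: ✓ (witness j=6)
  i=5: ✗ (none in [7,7])
  i=6: ✓ (witness j=8)
  i=7: ✗ (none in [9,9])
  i=8: ✗ (none in [10,10])
  i=9: ✓ (witness j=11)
Positions where it holds: {0, 2, 4, 6, 9} → 5.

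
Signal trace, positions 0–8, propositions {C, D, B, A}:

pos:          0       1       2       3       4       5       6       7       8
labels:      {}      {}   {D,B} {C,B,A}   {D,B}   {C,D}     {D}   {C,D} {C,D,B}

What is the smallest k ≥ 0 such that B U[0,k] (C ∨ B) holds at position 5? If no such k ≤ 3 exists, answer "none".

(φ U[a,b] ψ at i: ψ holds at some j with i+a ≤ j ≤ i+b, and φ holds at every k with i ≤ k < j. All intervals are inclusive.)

0

Need earliest j ≥ 5 with (C ∨ B), and B at every k in [5,j-1].
  j=5: rhs holds (empty prefix). k = 0.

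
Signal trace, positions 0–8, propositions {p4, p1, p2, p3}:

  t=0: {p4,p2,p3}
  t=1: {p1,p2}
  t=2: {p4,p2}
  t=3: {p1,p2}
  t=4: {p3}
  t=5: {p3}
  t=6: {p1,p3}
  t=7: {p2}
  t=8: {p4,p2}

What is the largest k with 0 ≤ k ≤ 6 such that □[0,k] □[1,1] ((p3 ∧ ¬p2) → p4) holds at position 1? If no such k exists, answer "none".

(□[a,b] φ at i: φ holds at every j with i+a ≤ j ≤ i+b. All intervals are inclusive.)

□[1,1] ((p3 ∧ ¬p2) → p4) must hold from j=1 onward; find where it first fails.
  j=1: holds
  j=2: holds
  j=3: fails
Holds on [1,2], so largest k = 1.

1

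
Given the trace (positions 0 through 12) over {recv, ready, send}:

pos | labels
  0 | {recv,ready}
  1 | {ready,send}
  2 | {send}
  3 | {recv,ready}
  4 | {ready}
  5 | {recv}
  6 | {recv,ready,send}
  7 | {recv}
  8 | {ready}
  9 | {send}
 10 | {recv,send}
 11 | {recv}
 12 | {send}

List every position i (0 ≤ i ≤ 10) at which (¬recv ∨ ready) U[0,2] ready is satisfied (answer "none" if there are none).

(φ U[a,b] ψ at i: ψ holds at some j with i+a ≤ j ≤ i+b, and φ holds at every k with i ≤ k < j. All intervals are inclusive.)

Evaluate at each i in [0,10]:
  i=0: ✓ (rhs at j=0)
  i=1: ✓ (rhs at j=1)
  i=2: ✓ (rhs at j=3; lhs holds on [2,2])
  i=3: ✓ (rhs at j=3)
  i=4: ✓ (rhs at j=4)
  i=5: ✗ (lhs fails at k=5 before rhs at j=6)
  i=6: ✓ (rhs at j=6)
  i=7: ✗ (lhs fails at k=7 before rhs at j=8)
  i=8: ✓ (rhs at j=8)
  i=9: ✗ (no rhs in [9,11])
  i=10: ✗ (no rhs in [10,12])

0, 1, 2, 3, 4, 6, 8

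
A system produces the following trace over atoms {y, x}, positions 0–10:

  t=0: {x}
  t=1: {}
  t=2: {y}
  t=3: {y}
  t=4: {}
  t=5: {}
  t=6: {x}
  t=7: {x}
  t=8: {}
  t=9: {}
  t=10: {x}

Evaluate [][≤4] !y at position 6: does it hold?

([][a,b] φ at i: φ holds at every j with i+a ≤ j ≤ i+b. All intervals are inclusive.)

Holds

Check !y at every j in [6,10]:
  j=6: true
  j=7: true
  j=8: true
  j=9: true
  j=10: true
All positions satisfy it → formula holds.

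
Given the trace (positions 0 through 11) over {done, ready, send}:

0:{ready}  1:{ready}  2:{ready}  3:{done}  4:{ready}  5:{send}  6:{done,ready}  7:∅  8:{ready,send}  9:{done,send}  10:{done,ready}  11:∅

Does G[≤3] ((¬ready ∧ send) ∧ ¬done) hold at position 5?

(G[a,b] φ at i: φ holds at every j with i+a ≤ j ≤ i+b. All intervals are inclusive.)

False

Check ((¬ready ∧ send) ∧ ¬done) at every j in [5,8]:
  j=5: true
  j=6: false
  j=7: false
  j=8: false
Fails at j=6 → formula fails.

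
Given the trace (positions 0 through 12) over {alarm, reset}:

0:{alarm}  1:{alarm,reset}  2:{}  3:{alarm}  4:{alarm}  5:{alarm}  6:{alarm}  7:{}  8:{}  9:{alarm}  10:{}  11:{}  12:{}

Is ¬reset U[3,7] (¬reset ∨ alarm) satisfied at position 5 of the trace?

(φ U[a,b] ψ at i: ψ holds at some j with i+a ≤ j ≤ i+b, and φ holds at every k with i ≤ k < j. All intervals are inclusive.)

Holds

Need some j in [8,12] with (¬reset ∨ alarm), and ¬reset at every k in [5,j-1].
  j=8: (¬reset ∨ alarm) holds; ¬reset holds at every k in [5,7] → satisfied.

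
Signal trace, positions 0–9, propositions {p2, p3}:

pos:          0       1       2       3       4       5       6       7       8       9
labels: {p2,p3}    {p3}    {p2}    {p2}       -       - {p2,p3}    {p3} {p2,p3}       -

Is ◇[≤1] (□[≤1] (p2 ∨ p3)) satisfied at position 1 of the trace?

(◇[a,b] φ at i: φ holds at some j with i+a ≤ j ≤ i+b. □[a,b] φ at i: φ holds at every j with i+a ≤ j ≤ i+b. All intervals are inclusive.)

Check □[≤1] (p2 ∨ p3) at each j in [1,2]:
  j=1: holds on [1,2]
  j=2: holds on [2,3]
Found at j=1 → formula holds.

True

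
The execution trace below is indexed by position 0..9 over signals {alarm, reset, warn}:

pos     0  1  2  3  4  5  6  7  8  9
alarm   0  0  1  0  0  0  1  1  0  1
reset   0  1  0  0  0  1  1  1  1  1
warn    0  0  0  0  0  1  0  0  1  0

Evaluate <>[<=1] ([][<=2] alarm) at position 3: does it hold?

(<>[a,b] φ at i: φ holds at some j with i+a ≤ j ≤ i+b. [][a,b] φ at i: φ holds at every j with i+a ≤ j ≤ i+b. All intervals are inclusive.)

Does not hold

Check [][<=2] alarm at each j in [3,4]:
  j=3: fails at 3
  j=4: fails at 4
No position in the window satisfies it → formula fails.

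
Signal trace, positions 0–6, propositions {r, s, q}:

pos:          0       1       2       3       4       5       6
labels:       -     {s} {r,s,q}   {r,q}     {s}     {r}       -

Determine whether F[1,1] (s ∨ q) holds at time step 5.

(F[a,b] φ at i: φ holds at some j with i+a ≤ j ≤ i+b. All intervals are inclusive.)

False

Check (s ∨ q) at each j in [6,6]:
  j=6: false
No position in the window satisfies it → formula fails.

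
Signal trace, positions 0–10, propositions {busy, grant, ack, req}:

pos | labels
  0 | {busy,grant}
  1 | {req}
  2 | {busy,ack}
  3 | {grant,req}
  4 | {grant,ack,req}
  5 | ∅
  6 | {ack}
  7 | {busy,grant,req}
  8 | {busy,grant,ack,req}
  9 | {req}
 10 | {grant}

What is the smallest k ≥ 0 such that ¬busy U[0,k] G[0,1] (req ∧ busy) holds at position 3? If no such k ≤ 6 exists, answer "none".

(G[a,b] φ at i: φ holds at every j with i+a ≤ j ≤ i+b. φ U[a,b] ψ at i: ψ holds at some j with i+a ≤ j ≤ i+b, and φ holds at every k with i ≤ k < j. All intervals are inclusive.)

Need earliest j ≥ 3 with G[0,1] (req ∧ busy), and ¬busy at every k in [3,j-1].
  j=3: rhs fails.
  j=4: rhs fails.
  j=5: rhs fails.
  j=6: rhs fails.
  j=7: rhs holds; lhs holds on [3,6]. k = 4.

4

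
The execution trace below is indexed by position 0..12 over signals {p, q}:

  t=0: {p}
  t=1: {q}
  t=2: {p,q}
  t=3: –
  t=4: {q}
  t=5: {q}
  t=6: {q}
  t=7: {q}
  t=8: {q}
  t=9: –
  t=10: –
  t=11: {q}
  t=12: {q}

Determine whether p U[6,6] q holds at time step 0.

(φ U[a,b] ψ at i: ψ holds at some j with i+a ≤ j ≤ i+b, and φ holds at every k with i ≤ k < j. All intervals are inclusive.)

No

Need some j in [6,6] with q, and p at every k in [0,j-1].
  j=6: q holds, but p fails at k=1 → not this j.
No j in the window works → until fails.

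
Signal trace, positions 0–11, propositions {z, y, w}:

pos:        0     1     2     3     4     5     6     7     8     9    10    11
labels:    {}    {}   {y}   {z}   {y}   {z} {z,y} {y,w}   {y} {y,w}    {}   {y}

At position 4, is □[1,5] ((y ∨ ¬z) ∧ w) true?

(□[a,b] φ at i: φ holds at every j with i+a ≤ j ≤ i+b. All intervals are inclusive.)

No

Check ((y ∨ ¬z) ∧ w) at every j in [5,9]:
  j=5: false
  j=6: false
  j=7: true
  j=8: false
  j=9: true
Fails at j=5 → formula fails.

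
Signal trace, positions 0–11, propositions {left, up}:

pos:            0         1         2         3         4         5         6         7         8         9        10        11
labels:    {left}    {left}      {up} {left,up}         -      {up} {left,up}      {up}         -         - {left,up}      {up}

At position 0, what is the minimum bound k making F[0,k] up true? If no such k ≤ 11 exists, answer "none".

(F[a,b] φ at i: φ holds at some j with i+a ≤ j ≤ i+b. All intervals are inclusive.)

Scan j = 0,1,… for up:
  j=0: fails
  j=1: fails
  j=2: holds
First hit at j=2, so smallest k = 2-0 = 2.

2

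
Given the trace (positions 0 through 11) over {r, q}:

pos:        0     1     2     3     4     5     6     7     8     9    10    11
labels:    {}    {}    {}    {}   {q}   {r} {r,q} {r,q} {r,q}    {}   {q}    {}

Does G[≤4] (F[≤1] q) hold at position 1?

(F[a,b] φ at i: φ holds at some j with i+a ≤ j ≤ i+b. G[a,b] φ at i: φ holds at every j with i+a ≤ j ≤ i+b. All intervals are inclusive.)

Check F[≤1] q at every j in [1,5]:
  j=1: fails (none in [1,2])
  j=2: fails (none in [2,3])
  j=3: holds (witness at 4)
  j=4: holds (witness at 4)
  j=5: holds (witness at 6)
Fails at j=1 → formula fails.

No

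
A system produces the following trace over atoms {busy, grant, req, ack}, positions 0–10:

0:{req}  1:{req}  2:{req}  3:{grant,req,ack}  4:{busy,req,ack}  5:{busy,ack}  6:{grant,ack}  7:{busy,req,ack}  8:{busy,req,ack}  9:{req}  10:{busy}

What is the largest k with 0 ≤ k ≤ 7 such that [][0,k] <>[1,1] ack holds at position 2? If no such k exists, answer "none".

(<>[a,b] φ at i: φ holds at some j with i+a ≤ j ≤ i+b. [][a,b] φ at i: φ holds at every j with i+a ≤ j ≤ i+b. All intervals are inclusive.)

5

<>[1,1] ack must hold from j=2 onward; find where it first fails.
  j=2: holds
  j=3: holds
  j=4: holds
  j=5: holds
  j=6: holds
  j=7: holds
  j=8: fails
Holds on [2,7], so largest k = 5.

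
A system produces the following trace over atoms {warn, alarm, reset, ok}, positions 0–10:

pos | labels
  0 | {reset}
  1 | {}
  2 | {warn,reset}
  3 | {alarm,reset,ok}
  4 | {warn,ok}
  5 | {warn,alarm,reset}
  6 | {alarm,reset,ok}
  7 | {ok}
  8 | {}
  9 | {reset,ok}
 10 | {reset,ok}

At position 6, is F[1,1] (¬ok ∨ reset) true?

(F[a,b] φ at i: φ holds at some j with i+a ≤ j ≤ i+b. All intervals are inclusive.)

No

Check (¬ok ∨ reset) at each j in [7,7]:
  j=7: false
No position in the window satisfies it → formula fails.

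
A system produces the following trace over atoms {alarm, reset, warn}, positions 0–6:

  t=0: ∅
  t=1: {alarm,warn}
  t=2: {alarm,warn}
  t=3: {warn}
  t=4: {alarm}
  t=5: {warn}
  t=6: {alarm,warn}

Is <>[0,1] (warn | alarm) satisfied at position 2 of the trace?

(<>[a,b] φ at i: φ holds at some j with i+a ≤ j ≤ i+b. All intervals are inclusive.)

Check (warn | alarm) at each j in [2,3]:
  j=2: true
  j=3: true
Found at j=2 → formula holds.

Holds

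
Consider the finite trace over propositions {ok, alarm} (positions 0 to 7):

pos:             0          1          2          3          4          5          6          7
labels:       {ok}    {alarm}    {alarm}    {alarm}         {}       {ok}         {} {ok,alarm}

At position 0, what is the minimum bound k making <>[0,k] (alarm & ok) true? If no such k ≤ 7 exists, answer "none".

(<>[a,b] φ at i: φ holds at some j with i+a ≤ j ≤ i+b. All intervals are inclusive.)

7

Scan j = 0,1,… for (alarm & ok):
  j=0: fails
  j=1: fails
  j=2: fails
  j=3: fails
  j=4: fails
  j=5: fails
  j=6: fails
  j=7: holds
First hit at j=7, so smallest k = 7-0 = 7.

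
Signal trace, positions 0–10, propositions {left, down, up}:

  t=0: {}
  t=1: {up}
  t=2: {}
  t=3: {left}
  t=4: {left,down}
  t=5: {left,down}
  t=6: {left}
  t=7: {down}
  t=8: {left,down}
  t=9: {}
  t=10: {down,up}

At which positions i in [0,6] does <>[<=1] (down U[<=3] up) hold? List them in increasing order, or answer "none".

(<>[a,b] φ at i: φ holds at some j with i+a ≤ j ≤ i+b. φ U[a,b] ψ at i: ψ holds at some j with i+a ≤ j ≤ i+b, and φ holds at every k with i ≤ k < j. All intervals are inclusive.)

0, 1

Evaluate at each i in [0,6]:
  i=0: ✓ (witness j=1)
  i=1: ✓ (witness j=1)
  i=2: ✗ (none in [2,3])
  i=3: ✗ (none in [3,4])
  i=4: ✗ (none in [4,5])
  i=5: ✗ (none in [5,6])
  i=6: ✗ (none in [6,7])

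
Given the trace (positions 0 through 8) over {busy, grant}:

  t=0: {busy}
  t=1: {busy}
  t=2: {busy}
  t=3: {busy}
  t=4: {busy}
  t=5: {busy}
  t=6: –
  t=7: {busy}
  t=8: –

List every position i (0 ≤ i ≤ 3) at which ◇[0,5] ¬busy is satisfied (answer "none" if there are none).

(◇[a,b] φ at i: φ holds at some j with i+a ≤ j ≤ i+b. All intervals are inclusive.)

Evaluate at each i in [0,3]:
  i=0: ✗ (none in [0,5])
  i=1: ✓ (witness j=6)
  i=2: ✓ (witness j=6)
  i=3: ✓ (witness j=6)

1, 2, 3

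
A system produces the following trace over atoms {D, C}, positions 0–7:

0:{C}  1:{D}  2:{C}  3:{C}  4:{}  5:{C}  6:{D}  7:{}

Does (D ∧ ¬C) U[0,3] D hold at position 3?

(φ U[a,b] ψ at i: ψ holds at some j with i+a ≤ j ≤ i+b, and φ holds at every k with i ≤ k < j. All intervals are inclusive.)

Need some j in [3,6] with D, and (D ∧ ¬C) at every k in [3,j-1].
  j=3: D false.
  j=4: D false.
  j=5: D false.
  j=6: D holds, but (D ∧ ¬C) fails at k=3 → not this j.
No j in the window works → until fails.

Does not hold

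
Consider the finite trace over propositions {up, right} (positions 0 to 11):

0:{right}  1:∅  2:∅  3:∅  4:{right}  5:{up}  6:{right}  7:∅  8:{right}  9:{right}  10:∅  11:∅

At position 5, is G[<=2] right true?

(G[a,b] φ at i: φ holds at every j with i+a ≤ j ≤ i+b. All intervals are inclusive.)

No

Check right at every j in [5,7]:
  j=5: false
  j=6: true
  j=7: false
Fails at j=5 → formula fails.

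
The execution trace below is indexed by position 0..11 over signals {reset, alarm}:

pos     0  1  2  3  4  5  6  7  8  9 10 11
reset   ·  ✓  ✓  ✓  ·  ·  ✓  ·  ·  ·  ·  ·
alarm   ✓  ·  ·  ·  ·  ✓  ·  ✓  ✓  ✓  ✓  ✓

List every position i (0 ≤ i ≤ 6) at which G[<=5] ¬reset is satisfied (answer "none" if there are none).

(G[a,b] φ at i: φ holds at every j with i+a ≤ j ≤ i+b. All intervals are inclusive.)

Evaluate at each i in [0,6]:
  i=0: ✗ (fails at j=1)
  i=1: ✗ (fails at j=1)
  i=2: ✗ (fails at j=2)
  i=3: ✗ (fails at j=3)
  i=4: ✗ (fails at j=6)
  i=5: ✗ (fails at j=6)
  i=6: ✗ (fails at j=6)

none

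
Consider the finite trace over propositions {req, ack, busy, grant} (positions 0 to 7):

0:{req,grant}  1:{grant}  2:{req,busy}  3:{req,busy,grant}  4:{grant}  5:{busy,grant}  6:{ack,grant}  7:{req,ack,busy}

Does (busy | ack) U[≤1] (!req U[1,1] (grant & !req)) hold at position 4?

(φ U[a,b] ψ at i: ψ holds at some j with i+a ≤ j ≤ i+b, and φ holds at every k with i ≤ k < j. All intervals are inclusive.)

Need some j in [4,5] with (!req U[1,1] (grant & !req)), and (busy | ack) at every k in [4,j-1].
  j=4: (!req U[1,1] (grant & !req)) holds; no prefix to check → satisfied.

Holds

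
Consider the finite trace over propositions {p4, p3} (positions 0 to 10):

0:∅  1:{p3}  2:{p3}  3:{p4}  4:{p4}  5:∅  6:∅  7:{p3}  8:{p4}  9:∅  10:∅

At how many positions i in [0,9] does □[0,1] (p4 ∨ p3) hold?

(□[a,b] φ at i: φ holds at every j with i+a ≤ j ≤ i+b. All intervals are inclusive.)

Evaluate at each i in [0,9]:
  i=0: ✗ (fails at j=0)
  i=1: ✓ (all of [1,2])
  i=2: ✓ (all of [2,3])
  i=3: ✓ (all of [3,4])
  i=4: ✗ (fails at j=5)
  i=5: ✗ (fails at j=5)
  i=6: ✗ (fails at j=6)
  i=7: ✓ (all of [7,8])
  i=8: ✗ (fails at j=9)
  i=9: ✗ (fails at j=9)
Positions where it holds: {1, 2, 3, 7} → 4.

4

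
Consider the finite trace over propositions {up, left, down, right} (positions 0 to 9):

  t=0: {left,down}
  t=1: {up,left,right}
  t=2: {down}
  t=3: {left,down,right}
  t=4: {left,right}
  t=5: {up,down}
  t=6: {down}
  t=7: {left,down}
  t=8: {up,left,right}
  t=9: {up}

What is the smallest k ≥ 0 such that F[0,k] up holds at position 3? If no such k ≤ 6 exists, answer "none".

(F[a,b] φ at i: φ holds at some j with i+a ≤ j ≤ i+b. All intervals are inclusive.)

Scan j = 3,4,… for up:
  j=3: fails
  j=4: fails
  j=5: holds
First hit at j=5, so smallest k = 5-3 = 2.

2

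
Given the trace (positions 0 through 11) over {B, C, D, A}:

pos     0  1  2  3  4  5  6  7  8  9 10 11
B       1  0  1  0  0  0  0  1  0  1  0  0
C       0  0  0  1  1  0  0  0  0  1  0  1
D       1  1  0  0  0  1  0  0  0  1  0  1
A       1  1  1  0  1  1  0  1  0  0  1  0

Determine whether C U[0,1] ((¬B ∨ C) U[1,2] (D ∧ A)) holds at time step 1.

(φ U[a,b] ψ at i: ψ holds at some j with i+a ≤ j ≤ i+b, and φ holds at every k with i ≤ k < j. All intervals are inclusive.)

False

Need some j in [1,2] with ((¬B ∨ C) U[1,2] (D ∧ A)), and C at every k in [1,j-1].
  j=1: ((¬B ∨ C) U[1,2] (D ∧ A)) — fails.
  j=2: ((¬B ∨ C) U[1,2] (D ∧ A)) — fails.
No j in the window works → until fails.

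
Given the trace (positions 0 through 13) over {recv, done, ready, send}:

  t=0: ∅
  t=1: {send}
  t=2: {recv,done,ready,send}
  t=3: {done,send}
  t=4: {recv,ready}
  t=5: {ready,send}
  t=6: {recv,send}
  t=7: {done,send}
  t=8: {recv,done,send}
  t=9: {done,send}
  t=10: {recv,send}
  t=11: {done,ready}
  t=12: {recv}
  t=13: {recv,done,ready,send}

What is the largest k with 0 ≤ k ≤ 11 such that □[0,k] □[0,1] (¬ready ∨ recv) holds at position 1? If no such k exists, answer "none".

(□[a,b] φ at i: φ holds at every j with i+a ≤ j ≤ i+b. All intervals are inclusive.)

2

□[0,1] (¬ready ∨ recv) must hold from j=1 onward; find where it first fails.
  j=1: holds
  j=2: holds
  j=3: holds
  j=4: fails
Holds on [1,3], so largest k = 2.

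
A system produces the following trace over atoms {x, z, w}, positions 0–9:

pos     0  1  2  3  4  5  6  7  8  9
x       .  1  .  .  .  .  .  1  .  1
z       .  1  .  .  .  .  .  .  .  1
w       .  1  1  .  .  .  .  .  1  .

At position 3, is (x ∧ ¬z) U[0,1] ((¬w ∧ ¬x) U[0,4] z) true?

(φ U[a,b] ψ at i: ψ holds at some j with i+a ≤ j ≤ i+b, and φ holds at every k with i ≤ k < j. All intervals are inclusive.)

Need some j in [3,4] with ((¬w ∧ ¬x) U[0,4] z), and (x ∧ ¬z) at every k in [3,j-1].
  j=3: ((¬w ∧ ¬x) U[0,4] z) — fails.
  j=4: ((¬w ∧ ¬x) U[0,4] z) — fails.
No j in the window works → until fails.

Does not hold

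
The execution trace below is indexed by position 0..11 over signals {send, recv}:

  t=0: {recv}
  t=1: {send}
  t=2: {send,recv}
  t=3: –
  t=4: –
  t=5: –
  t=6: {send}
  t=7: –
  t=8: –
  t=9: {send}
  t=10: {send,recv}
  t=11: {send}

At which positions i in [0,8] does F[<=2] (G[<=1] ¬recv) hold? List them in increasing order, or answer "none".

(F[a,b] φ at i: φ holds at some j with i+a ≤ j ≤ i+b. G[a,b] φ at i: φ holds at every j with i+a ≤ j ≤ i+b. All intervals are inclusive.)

Evaluate at each i in [0,8]:
  i=0: ✗ (none in [0,2])
  i=1: ✓ (witness j=3)
  i=2: ✓ (witness j=3)
  i=3: ✓ (witness j=3)
  i=4: ✓ (witness j=4)
  i=5: ✓ (witness j=5)
  i=6: ✓ (witness j=6)
  i=7: ✓ (witness j=7)
  i=8: ✓ (witness j=8)

1, 2, 3, 4, 5, 6, 7, 8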